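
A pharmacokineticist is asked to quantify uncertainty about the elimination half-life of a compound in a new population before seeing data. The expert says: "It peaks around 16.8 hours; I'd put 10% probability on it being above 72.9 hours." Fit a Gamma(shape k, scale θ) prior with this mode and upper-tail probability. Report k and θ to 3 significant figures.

Gamma(k,θ) with k>1 has mode (k−1)θ, so θ = 16.8/(k−1).
Need P(X < 72.9) = 0.9 with θ tied to k this way. Start at k = 2, θ = 16.8: P(X<72.9) ≈ 0.930.
Too high — lower k to spread out. Iterating converges to k ≈ 1.84.
Then θ = 16.8/(1.84−1) ≈ 20.

k ≈ 1.84, θ ≈ 20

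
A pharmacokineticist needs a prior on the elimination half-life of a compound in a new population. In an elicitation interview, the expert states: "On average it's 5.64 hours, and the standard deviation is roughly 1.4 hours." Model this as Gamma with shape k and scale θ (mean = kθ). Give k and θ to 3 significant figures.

For Gamma(k, scale θ): mean = kθ, variance = kθ², so CV = 1/√k.
CV = SD/mean = 1.4/5.64 = 0.2482, hence k = 1/CV² = 16.2.
Then θ = mean/k = 5.64/16.2 = 0.348.

k ≈ 16.2, θ ≈ 0.348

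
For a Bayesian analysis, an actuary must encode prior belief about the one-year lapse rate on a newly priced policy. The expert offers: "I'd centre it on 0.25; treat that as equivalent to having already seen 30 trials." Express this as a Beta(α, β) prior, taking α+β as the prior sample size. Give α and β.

Under the effective-sample-size interpretation, Beta(α, β) has prior mean α/(α+β) and prior sample size α+β.
So α+β = 30 and α/(α+β) = 0.25, giving α = 0.25·30 = 7.5 and β = 30 − 7.5 = 22.5.

α = 7.5, β = 22.5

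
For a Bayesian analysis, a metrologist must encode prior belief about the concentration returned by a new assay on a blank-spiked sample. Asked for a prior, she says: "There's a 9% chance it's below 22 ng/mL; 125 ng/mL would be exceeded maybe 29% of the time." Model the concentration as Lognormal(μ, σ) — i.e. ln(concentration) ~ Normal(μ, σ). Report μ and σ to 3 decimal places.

μ ≈ 4.321, σ ≈ 0.917

If T ~ Lognormal(μ,σ) then ln T ~ Normal(μ,σ), so the p-quantile of ln T is μ + z_p·σ.
ln(22) = 3.091 and ln(125) = 4.828; z_{0.09} = -1.341, z_{0.71} = 0.5534.
σ = (4.828 − 3.091)/(0.5534 − (-1.341)) = 0.917.
μ = 3.091 − (-1.341)·0.917 = 4.321.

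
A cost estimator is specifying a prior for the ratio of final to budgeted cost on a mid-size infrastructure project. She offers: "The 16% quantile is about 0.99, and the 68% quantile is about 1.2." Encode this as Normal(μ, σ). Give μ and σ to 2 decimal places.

For Normal(μ,σ), the p-quantile is μ + z_p·σ. Here z_{0.16} = -0.9945, z_{0.68} = 0.4677.
So 0.99 = μ − 0.9945σ and 1.2 = μ + 0.4677σ.
Subtracting: σ = (1.2 − 0.99)/(0.4677 − (-0.9945)) = 0.14.
Then μ = 0.99 − (-0.9945)·0.14 = 1.13.

μ = 1.13, σ = 0.14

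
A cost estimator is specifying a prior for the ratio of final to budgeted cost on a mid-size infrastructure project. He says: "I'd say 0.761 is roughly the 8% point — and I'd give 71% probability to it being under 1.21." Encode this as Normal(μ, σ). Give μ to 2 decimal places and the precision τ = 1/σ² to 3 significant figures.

μ = 1.08, τ = 19

The p-quantile of Normal(μ,σ) is μ + z_p·σ, with z_{0.08} = -1.405 and z_{0.71} = 0.5534.
Eliminate σ: μ = (z₂·x₁ − z₁·x₂)/(z₂ − z₁) = (0.5534·0.761 − (-1.405)·1.21)/1.958 = 1.08.
Then σ = (x₂ − x₁)/(z₂ − z₁) = (1.21 − 0.761)/1.958 = 0.23.
Precision τ = 1/σ² = 1/0.2293² = 19.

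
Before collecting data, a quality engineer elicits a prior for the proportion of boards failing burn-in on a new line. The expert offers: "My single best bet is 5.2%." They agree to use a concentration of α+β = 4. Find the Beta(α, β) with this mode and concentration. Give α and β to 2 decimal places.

α = 1.10, β = 2.90

For α,β > 1 the Beta mode is (α−1)/(α+β−2). With α+β = 4, the mode is (α−1)/2.
Set (α−1)/2 = 0.052 → α = 1 + 0.052·2 = 1.10.
β = 4 − α = 2.90.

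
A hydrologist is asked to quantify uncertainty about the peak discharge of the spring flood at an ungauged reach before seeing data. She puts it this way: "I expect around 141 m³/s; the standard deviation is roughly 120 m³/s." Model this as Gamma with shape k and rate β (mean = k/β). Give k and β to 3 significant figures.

k ≈ 1.38, β ≈ 0.00979

For Gamma(k, rate β): mean = k/β, variance = k/β², so CV = 1/√k.
CV = SD/mean = 120/141 = 0.8511, hence k = 1/CV² = 1.38.
Then β = k/mean = 1.38/141 = 0.00979.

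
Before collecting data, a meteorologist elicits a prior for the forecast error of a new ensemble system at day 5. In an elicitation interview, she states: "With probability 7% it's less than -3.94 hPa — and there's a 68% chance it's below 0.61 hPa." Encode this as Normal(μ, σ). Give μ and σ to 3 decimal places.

μ = -0.485, σ = 2.341

The p-quantile of Normal(μ,σ) is μ + z_p·σ, with z_{0.07} = -1.476 and z_{0.68} = 0.4677.
Eliminate σ: μ = (z₂·x₁ − z₁·x₂)/(z₂ − z₁) = (0.4677·-3.94 − (-1.476)·0.61)/1.943 = -0.485.
Then σ = (x₂ − x₁)/(z₂ − z₁) = (0.61 − -3.94)/1.943 = 2.341.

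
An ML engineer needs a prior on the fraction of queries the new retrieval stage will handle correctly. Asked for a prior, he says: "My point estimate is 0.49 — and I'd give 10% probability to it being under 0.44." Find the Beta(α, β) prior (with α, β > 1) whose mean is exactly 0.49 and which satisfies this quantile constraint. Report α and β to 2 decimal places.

With mean 0.49 fixed, write α = 0.49s, β = 0.51s where s = α+β.
Need P(θ < 0.44) = 0.1 under Beta(0.49s, 0.51s). Normal approximation: (q−m)/√(m(1−m)/s) ≈ z_{0.1} = -1.28, so s ≈ 0.49·0.51·(-1.28)²/(0.44−0.49)² = 164.2.
At s = 164.2: P(θ<0.44) ≈ 0.100. Adjusting to match 0.1 gives s ≈ 163.67.
So α = 0.49·163.67 ≈ 80.20, β = 0.51·163.67 ≈ 83.47.

α ≈ 80.20, β ≈ 83.47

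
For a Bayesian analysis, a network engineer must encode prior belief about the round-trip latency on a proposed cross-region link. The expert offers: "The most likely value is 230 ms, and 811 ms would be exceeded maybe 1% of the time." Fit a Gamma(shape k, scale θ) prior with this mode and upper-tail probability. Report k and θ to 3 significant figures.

Gamma(k,θ) with k>1 has mode (k−1)θ, so θ = 230/(k−1).
Need P(X < 811) = 0.99 with θ tied to k this way. Start at k = 2, θ = 230: P(X<811) ≈ 0.867.
Too low — raise k to concentrate. Iterating converges to k ≈ 3.72.
Then θ = 230/(3.72−1) ≈ 84.5.

k ≈ 3.72, θ ≈ 84.5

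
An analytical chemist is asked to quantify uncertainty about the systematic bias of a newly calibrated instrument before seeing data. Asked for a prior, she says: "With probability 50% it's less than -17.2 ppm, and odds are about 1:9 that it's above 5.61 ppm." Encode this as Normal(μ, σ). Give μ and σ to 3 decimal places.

μ = -17.200, σ = 17.799

The p-quantile of Normal(μ,σ) is μ + z_p·σ, with z_{0.5} = 0 and z_{0.9} = 1.282.
Eliminate σ: μ = (z₂·x₁ − z₁·x₂)/(z₂ − z₁) = (1.282·-17.2 − (0)·5.61)/1.282 = -17.200.
Then σ = (x₂ − x₁)/(z₂ − z₁) = (5.61 − -17.2)/1.282 = 17.799.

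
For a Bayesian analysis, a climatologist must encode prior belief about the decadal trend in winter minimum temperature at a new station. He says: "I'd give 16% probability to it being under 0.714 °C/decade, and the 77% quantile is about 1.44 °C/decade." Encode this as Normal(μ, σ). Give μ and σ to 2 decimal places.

μ = 1.13, σ = 0.42

For Normal(μ,σ), the p-quantile is μ + z_p·σ. Here z_{0.16} = -0.9945, z_{0.77} = 0.7388.
So 0.714 = μ − 0.9945σ and 1.44 = μ + 0.7388σ.
Subtracting: σ = (1.44 − 0.714)/(0.7388 − (-0.9945)) = 0.42.
Then μ = 0.714 − (-0.9945)·0.42 = 1.13.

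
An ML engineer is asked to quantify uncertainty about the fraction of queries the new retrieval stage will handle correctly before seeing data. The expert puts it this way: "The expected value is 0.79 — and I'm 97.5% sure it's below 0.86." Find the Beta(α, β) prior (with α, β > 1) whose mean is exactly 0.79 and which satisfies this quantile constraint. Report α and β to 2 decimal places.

With mean 0.79 fixed, write α = 0.79s, β = 0.21s where s = α+β.
Need P(θ < 0.86) = 0.975 under Beta(0.79s, 0.21s). Normal approximation: (q−m)/√(m(1−m)/s) ≈ z_{0.975} = 1.96, so s ≈ 0.79·0.21·(1.96)²/(0.86−0.79)² = 130.1.
At s = 130.1: P(θ<0.86) ≈ 0.983. Adjusting to match 0.975 gives s ≈ 111.78.
So α = 0.79·111.78 ≈ 88.31, β = 0.21·111.78 ≈ 23.47.

α ≈ 88.31, β ≈ 23.47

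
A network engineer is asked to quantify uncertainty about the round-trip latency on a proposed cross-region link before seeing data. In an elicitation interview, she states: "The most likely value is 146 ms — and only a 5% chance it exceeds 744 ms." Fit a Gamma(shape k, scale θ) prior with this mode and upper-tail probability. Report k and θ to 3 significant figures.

Gamma(k,θ) with k>1 has mode (k−1)θ, so θ = 146/(k−1).
Need P(X < 744) = 0.95 with θ tied to k this way. Start at k = 2, θ = 146: P(X<744) ≈ 0.963.
Too high — lower k to spread out. Iterating converges to k ≈ 1.9.
Then θ = 146/(1.9−1) ≈ 163.

k ≈ 1.9, θ ≈ 163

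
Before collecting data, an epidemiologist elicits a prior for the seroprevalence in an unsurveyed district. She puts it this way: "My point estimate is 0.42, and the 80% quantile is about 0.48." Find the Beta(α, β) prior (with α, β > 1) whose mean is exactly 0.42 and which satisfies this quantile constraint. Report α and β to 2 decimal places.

With mean 0.42 fixed, write α = 0.42s, β = 0.58s where s = α+β.
Need P(θ < 0.48) = 0.8 under Beta(0.42s, 0.58s). Normal approximation: (q−m)/√(m(1−m)/s) ≈ z_{0.8} = 0.842, so s ≈ 0.42·0.58·(0.842)²/(0.48−0.42)² = 47.9.
At s = 47.9: P(θ<0.48) ≈ 0.801. Adjusting to match 0.8 gives s ≈ 47.53.
So α = 0.42·47.53 ≈ 19.96, β = 0.58·47.53 ≈ 27.57.

α ≈ 19.96, β ≈ 27.57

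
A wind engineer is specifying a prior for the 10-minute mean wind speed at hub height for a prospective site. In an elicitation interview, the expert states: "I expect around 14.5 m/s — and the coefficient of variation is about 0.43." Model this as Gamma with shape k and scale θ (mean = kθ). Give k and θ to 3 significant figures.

For Gamma(k, scale θ): mean = kθ, variance = kθ², so CV = 1/√k.
CV = 0.43, hence k = 1/CV² = 5.41.
Then θ = mean/k = 14.5/5.41 = 2.68.

k ≈ 5.41, θ ≈ 2.68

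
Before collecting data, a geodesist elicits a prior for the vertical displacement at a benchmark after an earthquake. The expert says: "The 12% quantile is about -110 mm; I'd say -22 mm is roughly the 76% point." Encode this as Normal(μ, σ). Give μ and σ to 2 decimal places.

μ = -55.04, σ = 46.78

The p-quantile of Normal(μ,σ) is μ + z_p·σ, with z_{0.12} = -1.175 and z_{0.76} = 0.7063.
Eliminate σ: μ = (z₂·x₁ − z₁·x₂)/(z₂ − z₁) = (0.7063·-110 − (-1.175)·-22)/1.881 = -55.04.
Then σ = (x₂ − x₁)/(z₂ − z₁) = (-22 − -110)/1.881 = 46.78.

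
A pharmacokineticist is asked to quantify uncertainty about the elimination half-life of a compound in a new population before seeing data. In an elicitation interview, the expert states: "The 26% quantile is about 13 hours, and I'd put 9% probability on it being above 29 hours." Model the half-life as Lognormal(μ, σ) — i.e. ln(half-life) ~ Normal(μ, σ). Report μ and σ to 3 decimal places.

If T ~ Lognormal(μ,σ) then ln T ~ Normal(μ,σ), so the p-quantile of ln T is μ + z_p·σ.
ln(13) = 2.565 and ln(29) = 3.367; z_{0.26} = -0.6433, z_{0.91} = 1.341.
σ = (3.367 − 2.565)/(1.341 − (-0.6433)) = 0.404.
μ = 2.565 − (-0.6433)·0.404 = 2.825.

μ ≈ 2.825, σ ≈ 0.404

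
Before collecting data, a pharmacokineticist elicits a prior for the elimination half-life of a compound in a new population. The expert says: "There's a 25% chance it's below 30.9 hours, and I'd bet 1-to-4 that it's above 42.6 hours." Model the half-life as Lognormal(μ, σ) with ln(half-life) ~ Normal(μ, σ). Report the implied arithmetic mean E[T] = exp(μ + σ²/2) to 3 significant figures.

If T ~ Lognormal(μ,σ) then ln T ~ Normal(μ,σ), so the p-quantile of ln T is μ + z_p·σ.
ln(30.9) = 3.431 and ln(42.6) = 3.752; z_{0.25} = -0.6745, z_{0.8} = 0.8416.
σ = (3.752 − 3.431)/(0.8416 − (-0.6745)) = 0.212.
μ = 3.431 − (-0.6745)·0.212 = 3.574.
E[T] = exp(μ + σ²/2) = exp(3.574 + 0.0224) = 36.5 hours.

E[T] ≈ 36.5 hours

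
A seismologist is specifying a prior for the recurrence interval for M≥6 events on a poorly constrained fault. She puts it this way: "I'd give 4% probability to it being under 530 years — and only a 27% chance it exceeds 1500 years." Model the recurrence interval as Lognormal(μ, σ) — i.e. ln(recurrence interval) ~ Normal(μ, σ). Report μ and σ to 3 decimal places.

μ ≈ 7.043, σ ≈ 0.440

If T ~ Lognormal(μ,σ) then ln T ~ Normal(μ,σ), so the p-quantile of ln T is μ + z_p·σ.
ln(530) = 6.273 and ln(1500) = 7.313; z_{0.04} = -1.751, z_{0.73} = 0.6128.
σ = (7.313 − 6.273)/(0.6128 − (-1.751)) = 0.440.
μ = 6.273 − (-1.751)·0.440 = 7.043.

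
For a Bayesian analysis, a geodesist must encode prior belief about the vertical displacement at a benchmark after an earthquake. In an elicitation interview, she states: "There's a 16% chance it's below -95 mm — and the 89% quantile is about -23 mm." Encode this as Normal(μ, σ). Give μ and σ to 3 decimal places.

The p-quantile of Normal(μ,σ) is μ + z_p·σ, with z_{0.16} = -0.9945 and z_{0.89} = 1.227.
Eliminate σ: μ = (z₂·x₁ − z₁·x₂)/(z₂ − z₁) = (1.227·-95 − (-0.9945)·-23)/2.221 = -62.762.
Then σ = (x₂ − x₁)/(z₂ − z₁) = (-23 − -95)/2.221 = 32.418.

μ = -62.762, σ = 32.418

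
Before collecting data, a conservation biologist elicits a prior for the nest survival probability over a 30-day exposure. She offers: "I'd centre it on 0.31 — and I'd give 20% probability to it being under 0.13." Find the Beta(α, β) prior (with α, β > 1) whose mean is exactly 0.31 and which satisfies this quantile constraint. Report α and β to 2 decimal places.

α ≈ 1.48, β ≈ 3.29

With mean 0.31 fixed, write α = 0.31s, β = 0.69s where s = α+β.
Need P(θ < 0.13) = 0.2 under Beta(0.31s, 0.69s). Normal approximation: (q−m)/√(m(1−m)/s) ≈ z_{0.2} = -0.842, so s ≈ 0.31·0.69·(-0.842)²/(0.13−0.31)² = 4.7.
At s = 4.7: P(θ<0.13) ≈ 0.203. Adjusting to match 0.2 gives s ≈ 4.77.
So α = 0.31·4.77 ≈ 1.48, β = 0.69·4.77 ≈ 3.29.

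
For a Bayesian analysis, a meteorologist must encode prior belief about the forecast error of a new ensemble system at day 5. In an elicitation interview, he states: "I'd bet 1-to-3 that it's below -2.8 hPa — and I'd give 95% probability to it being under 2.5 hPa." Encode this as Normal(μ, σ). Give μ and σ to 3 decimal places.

μ = -1.259, σ = 2.285

For Normal(μ,σ), the p-quantile is μ + z_p·σ. Here z_{0.25} = -0.6745, z_{0.95} = 1.645.
So -2.8 = μ − 0.6745σ and 2.5 = μ + 1.645σ.
Subtracting: σ = (2.5 − -2.8)/(1.645 − (-0.6745)) = 2.285.
Then μ = -2.8 − (-0.6745)·2.285 = -1.259.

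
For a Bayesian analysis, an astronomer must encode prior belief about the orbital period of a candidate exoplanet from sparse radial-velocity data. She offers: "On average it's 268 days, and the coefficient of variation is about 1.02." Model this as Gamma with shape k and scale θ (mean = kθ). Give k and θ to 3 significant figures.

For Gamma(k, scale θ): mean = kθ, variance = kθ², so CV = 1/√k.
CV = 1.02, hence k = 1/CV² = 0.961.
Then θ = mean/k = 268/0.961 = 279.

k ≈ 0.961, θ ≈ 279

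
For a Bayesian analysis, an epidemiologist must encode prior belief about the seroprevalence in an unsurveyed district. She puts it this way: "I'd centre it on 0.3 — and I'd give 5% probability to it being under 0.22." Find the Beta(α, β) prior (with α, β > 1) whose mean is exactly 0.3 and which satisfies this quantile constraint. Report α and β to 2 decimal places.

α ≈ 24.55, β ≈ 57.29

With mean 0.3 fixed, write α = 0.3s, β = 0.7s where s = α+β.
Need P(θ < 0.22) = 0.05 under Beta(0.3s, 0.7s). Normal approximation: (q−m)/√(m(1−m)/s) ≈ z_{0.05} = -1.64, so s ≈ 0.3·0.7·(-1.64)²/(0.22−0.3)² = 88.8.
At s = 88.8: P(θ<0.22) ≈ 0.043. Adjusting to match 0.05 gives s ≈ 81.84.
So α = 0.3·81.84 ≈ 24.55, β = 0.7·81.84 ≈ 57.29.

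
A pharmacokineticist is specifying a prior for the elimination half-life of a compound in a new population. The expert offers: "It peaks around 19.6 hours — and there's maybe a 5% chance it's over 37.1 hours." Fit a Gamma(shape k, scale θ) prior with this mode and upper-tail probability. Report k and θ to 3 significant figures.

Gamma(k,θ) with k>1 has mode (k−1)θ, so θ = 19.6/(k−1).
Need P(X < 37.1) = 0.95 with θ tied to k this way. Start at k = 2, θ = 19.6: P(X<37.1) ≈ 0.564.
Too low — raise k to concentrate. Iterating converges to k ≈ 7.83.
Then θ = 19.6/(7.83−1) ≈ 2.87.

k ≈ 7.83, θ ≈ 2.87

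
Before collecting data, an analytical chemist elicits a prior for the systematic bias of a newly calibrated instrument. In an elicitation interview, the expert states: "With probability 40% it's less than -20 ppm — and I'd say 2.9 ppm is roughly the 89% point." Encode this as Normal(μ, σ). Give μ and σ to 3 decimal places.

For Normal(μ,σ), the p-quantile is μ + z_p·σ. Here z_{0.4} = -0.2533, z_{0.89} = 1.227.
So -20 = μ − 0.2533σ and 2.9 = μ + 1.227σ.
Subtracting: σ = (2.9 − -20)/(1.227 − (-0.2533)) = 15.474.
Then μ = -20 − (-0.2533)·15.474 = -16.080.

μ = -16.080, σ = 15.474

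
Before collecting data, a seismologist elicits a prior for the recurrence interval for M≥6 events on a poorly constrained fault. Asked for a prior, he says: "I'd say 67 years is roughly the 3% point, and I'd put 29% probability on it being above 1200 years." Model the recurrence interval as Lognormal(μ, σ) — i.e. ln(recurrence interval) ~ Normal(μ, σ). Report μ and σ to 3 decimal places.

If T ~ Lognormal(μ,σ) then ln T ~ Normal(μ,σ), so the p-quantile of ln T is μ + z_p·σ.
ln(67) = 4.205 and ln(1200) = 7.09; z_{0.03} = -1.881, z_{0.71} = 0.5534.
σ = (7.09 − 4.205)/(0.5534 − (-1.881)) = 1.185.
μ = 4.205 − (-1.881)·1.185 = 6.434.

μ ≈ 6.434, σ ≈ 1.185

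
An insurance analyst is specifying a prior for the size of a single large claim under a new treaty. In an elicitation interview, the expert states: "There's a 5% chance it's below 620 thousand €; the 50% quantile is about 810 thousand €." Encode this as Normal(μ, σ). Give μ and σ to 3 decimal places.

μ = 810.000, σ = 115.512

For Normal(μ,σ), the p-quantile is μ + z_p·σ. Here z_{0.05} = -1.645, z_{0.5} = 0.
So 620 = μ − 1.645σ and 810 = μ + 0σ.
Subtracting: σ = (810 − 620)/(0 − (-1.645)) = 115.512.
Then μ = 620 − (-1.645)·115.512 = 810.000.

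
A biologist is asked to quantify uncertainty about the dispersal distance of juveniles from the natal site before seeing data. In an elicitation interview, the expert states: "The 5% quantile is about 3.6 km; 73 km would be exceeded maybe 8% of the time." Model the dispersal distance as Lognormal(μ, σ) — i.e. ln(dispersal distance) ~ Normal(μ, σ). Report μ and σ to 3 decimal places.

μ ≈ 2.904, σ ≈ 0.987

If T ~ Lognormal(μ,σ) then ln T ~ Normal(μ,σ), so the p-quantile of ln T is μ + z_p·σ.
ln(3.6) = 1.281 and ln(73) = 4.29; z_{0.05} = -1.645, z_{0.92} = 1.405.
σ = (4.29 − 1.281)/(1.405 − (-1.645)) = 0.987.
μ = 1.281 − (-1.645)·0.987 = 2.904.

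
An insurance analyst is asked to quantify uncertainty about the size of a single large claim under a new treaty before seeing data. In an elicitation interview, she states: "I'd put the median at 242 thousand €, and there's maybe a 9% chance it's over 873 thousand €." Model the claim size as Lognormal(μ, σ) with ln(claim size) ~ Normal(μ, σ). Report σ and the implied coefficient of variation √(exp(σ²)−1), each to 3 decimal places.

σ ≈ 0.957, CV ≈ 1.224

If T ~ Lognormal(μ,σ) then ln T ~ Normal(μ,σ), so the p-quantile of ln T is μ + z_p·σ.
ln(242) = 5.489 and ln(873) = 6.772; z_{0.5} = 0, z_{0.91} = 1.341.
σ = (6.772 − 5.489)/(1.341 − (0)) = 0.957.
μ = 5.489 − (0)·0.957 = 5.489.
CV = √(exp(σ²)−1) = √(exp(0.9157)−1) = 1.224.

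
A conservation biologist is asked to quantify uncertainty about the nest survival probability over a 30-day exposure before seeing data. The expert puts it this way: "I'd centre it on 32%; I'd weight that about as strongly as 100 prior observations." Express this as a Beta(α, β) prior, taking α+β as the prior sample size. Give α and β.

Under the effective-sample-size interpretation, Beta(α, β) has prior mean α/(α+β) and prior sample size α+β.
So α+β = 100 and α/(α+β) = 0.32, giving α = 0.32·100 = 32 and β = 100 − 32 = 68.

α = 32, β = 68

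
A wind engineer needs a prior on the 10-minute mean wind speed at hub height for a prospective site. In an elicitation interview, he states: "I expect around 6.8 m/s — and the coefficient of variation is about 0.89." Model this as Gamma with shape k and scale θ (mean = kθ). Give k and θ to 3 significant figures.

k ≈ 1.26, θ ≈ 5.39

For Gamma(k, scale θ): mean = kθ, variance = kθ², so CV = 1/√k.
CV = 0.89, hence k = 1/CV² = 1.26.
Then θ = mean/k = 6.8/1.26 = 5.39.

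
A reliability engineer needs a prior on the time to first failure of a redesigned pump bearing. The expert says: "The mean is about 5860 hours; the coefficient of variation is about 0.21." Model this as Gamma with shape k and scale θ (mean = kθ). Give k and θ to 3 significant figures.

For Gamma(k, scale θ): mean = kθ, variance = kθ², so CV = 1/√k.
CV = 0.21, hence k = 1/CV² = 22.7.
Then θ = mean/k = 5860/22.7 = 258.

k ≈ 22.7, θ ≈ 258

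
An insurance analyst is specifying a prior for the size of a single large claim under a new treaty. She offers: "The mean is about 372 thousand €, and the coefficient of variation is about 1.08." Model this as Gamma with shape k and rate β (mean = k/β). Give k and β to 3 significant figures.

For Gamma(k, rate β): mean = k/β, variance = k/β², so CV = 1/√k.
CV = 1.08, hence k = 1/CV² = 0.857.
Then β = k/mean = 0.857/372 = 0.0023.

k ≈ 0.857, β ≈ 0.0023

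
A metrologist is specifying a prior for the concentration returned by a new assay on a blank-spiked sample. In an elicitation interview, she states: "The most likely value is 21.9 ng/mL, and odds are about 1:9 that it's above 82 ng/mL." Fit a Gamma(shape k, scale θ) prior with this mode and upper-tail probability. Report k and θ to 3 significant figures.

k ≈ 2.06, θ ≈ 20.6

Gamma(k,θ) with k>1 has mode (k−1)θ, so θ = 21.9/(k−1).
Need P(X < 82) = 0.9 with θ tied to k this way. Start at k = 2, θ = 21.9: P(X<82) ≈ 0.888.
Too low — raise k to concentrate. Iterating converges to k ≈ 2.06.
Then θ = 21.9/(2.06−1) ≈ 20.6.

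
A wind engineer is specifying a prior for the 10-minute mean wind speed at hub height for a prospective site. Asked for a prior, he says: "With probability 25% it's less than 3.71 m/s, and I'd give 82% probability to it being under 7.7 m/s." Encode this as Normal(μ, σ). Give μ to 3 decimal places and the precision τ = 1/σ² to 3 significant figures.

μ = 5.403, τ = 0.159

The p-quantile of Normal(μ,σ) is μ + z_p·σ, with z_{0.25} = -0.6745 and z_{0.82} = 0.9154.
Eliminate σ: μ = (z₂·x₁ − z₁·x₂)/(z₂ − z₁) = (0.9154·3.71 − (-0.6745)·7.7)/1.59 = 5.403.
Then σ = (x₂ − x₁)/(z₂ − z₁) = (7.7 − 3.71)/1.59 = 2.510.
Precision τ = 1/σ² = 1/2.51² = 0.159.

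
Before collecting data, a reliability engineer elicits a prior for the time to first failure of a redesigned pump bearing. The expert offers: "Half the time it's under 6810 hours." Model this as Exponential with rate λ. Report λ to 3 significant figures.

Exponential median = ln 2 / λ, so λ = ln 2 / 6810.0 = 0.000102.

λ ≈ 0.000102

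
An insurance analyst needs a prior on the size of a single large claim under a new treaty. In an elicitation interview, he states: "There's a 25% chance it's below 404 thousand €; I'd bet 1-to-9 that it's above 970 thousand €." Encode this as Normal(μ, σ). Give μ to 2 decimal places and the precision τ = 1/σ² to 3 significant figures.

For Normal(μ,σ), the p-quantile is μ + z_p·σ. Here z_{0.25} = -0.6745, z_{0.9} = 1.282.
So 404 = μ − 0.6745σ and 970 = μ + 1.282σ.
Subtracting: σ = (970 − 404)/(1.282 − (-0.6745)) = 289.36.
Then μ = 404 − (-0.6745)·289.36 = 599.17.
Precision τ = 1/σ² = 1/289.4² = 1.19e-05.

μ = 599.17, τ = 1.19e-05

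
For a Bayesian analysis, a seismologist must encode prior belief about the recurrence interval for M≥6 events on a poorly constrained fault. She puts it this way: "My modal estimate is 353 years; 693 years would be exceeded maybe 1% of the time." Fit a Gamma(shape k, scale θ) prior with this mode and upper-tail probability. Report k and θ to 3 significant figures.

Gamma(k,θ) with k>1 has mode (k−1)θ, so θ = 353/(k−1).
Need P(X < 693) = 0.99 with θ tied to k this way. Start at k = 2, θ = 353: P(X<693) ≈ 0.584.
Too low — raise k to concentrate. Iterating converges to k ≈ 11.8.
Then θ = 353/(11.8−1) ≈ 32.6.

k ≈ 11.8, θ ≈ 32.6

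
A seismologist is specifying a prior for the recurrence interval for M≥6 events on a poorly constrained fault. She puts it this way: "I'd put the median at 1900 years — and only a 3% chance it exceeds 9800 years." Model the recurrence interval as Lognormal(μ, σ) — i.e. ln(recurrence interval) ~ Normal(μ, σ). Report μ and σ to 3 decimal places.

μ ≈ 7.550, σ ≈ 0.872

If T ~ Lognormal(μ,σ) then ln T ~ Normal(μ,σ), so the p-quantile of ln T is μ + z_p·σ.
ln(1900) = 7.55 and ln(9800) = 9.19; z_{0.5} = 0, z_{0.97} = 1.881.
σ = (9.19 − 7.55)/(1.881 − (0)) = 0.872.
μ = 7.55 − (0)·0.872 = 7.550.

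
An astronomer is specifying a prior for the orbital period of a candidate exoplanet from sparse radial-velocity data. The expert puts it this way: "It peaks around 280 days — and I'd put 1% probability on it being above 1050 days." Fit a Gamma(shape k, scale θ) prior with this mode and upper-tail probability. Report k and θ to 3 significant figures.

Gamma(k,θ) with k>1 has mode (k−1)θ, so θ = 280/(k−1).
Need P(X < 1050) = 0.99 with θ tied to k this way. Start at k = 2, θ = 280: P(X<1050) ≈ 0.888.
Too low — raise k to concentrate. Iterating converges to k ≈ 3.43.
Then θ = 280/(3.43−1) ≈ 115.

k ≈ 3.43, θ ≈ 115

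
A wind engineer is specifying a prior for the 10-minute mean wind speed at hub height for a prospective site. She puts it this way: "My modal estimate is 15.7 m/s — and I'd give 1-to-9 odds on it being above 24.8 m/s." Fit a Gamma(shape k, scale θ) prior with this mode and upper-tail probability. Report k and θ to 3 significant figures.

Gamma(k,θ) with k>1 has mode (k−1)θ, so θ = 15.7/(k−1).
Need P(X < 24.8) = 0.9 with θ tied to k this way. Start at k = 2, θ = 15.7: P(X<24.8) ≈ 0.468.
Too low — raise k to concentrate. Iterating converges to k ≈ 9.97.
Then θ = 15.7/(9.97−1) ≈ 1.75.

k ≈ 9.97, θ ≈ 1.75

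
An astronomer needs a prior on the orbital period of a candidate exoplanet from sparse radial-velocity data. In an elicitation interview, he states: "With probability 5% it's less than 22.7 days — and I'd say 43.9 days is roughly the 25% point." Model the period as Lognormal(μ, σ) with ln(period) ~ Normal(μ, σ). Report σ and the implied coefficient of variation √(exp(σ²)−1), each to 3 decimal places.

σ ≈ 0.680, CV ≈ 0.766

If T ~ Lognormal(μ,σ) then ln T ~ Normal(μ,σ), so the p-quantile of ln T is μ + z_p·σ.
ln(22.7) = 3.122 and ln(43.9) = 3.782; z_{0.05} = -1.645, z_{0.25} = -0.6745.
σ = (3.782 − 3.122)/(-0.6745 − (-1.645)) = 0.680.
μ = 3.122 − (-1.645)·0.680 = 4.240.
CV = √(exp(σ²)−1) = √(exp(0.4620)−1) = 0.766.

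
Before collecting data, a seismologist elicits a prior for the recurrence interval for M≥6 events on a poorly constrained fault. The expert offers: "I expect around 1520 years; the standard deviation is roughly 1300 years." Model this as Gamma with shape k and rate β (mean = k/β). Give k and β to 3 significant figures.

k ≈ 1.37, β ≈ 0.000899

For Gamma(k, rate β): mean = k/β, variance = k/β², so CV = 1/√k.
CV = SD/mean = 1300/1520 = 0.8553, hence k = 1/CV² = 1.37.
Then β = k/mean = 1.37/1520 = 0.000899.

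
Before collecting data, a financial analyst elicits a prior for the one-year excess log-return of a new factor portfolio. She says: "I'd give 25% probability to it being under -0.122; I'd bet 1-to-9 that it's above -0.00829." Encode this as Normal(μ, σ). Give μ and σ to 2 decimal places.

The p-quantile of Normal(μ,σ) is μ + z_p·σ, with z_{0.25} = -0.6745 and z_{0.9} = 1.282.
Eliminate σ: μ = (z₂·x₁ − z₁·x₂)/(z₂ − z₁) = (1.282·-0.122 − (-0.6745)·-0.00829)/1.956 = -0.08.
Then σ = (x₂ − x₁)/(z₂ − z₁) = (-0.00829 − -0.122)/1.956 = 0.06.

μ = -0.08, σ = 0.06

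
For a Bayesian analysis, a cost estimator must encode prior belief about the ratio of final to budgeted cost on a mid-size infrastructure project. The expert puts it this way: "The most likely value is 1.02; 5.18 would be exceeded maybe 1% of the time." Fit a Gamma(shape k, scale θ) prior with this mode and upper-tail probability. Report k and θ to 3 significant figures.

k ≈ 2.48, θ ≈ 0.69

Gamma(k,θ) with k>1 has mode (k−1)θ, so θ = 1.02/(k−1).
Need P(X < 5.18) = 0.99 with θ tied to k this way. Start at k = 2, θ = 1.02: P(X<5.18) ≈ 0.962.
Too low — raise k to concentrate. Iterating converges to k ≈ 2.48.
Then θ = 1.02/(2.48−1) ≈ 0.69.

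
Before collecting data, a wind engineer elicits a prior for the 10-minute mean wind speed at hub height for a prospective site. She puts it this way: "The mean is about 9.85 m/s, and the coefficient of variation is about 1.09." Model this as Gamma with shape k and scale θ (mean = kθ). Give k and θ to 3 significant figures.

k ≈ 0.842, θ ≈ 11.7

For Gamma(k, scale θ): mean = kθ, variance = kθ², so CV = 1/√k.
CV = 1.09, hence k = 1/CV² = 0.842.
Then θ = mean/k = 9.85/0.842 = 11.7.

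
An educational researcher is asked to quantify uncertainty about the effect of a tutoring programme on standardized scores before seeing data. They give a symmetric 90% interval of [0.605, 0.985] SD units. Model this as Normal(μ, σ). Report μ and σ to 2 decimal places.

A symmetric 90% interval runs μ ± z·σ with z = 1.645.
Half-width = 0.19, so σ = 0.19/1.645 = 0.12.
μ is the interval midpoint, 0.80.

μ = 0.80, σ = 0.12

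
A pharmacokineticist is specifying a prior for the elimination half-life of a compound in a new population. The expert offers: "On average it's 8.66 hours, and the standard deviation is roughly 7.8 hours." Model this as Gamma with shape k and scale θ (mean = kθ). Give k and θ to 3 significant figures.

For Gamma(k, scale θ): mean = kθ, variance = kθ², so CV = 1/√k.
CV = SD/mean = 7.8/8.66 = 0.9007, hence k = 1/CV² = 1.23.
Then θ = mean/k = 8.66/1.23 = 7.03.

k ≈ 1.23, θ ≈ 7.03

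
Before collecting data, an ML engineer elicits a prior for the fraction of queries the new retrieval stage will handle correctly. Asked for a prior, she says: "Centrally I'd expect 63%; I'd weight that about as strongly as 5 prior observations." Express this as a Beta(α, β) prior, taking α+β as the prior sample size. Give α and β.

α = 3.15, β = 1.85

Under the effective-sample-size interpretation, Beta(α, β) has prior mean α/(α+β) and prior sample size α+β.
So α+β = 5 and α/(α+β) = 0.63, giving α = 0.63·5 = 3.15 and β = 5 − 3.15 = 1.85.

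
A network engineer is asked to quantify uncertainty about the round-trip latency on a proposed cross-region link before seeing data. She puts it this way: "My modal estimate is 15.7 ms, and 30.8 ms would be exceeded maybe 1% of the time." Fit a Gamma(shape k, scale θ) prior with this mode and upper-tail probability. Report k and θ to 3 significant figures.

Gamma(k,θ) with k>1 has mode (k−1)θ, so θ = 15.7/(k−1).
Need P(X < 30.8) = 0.99 with θ tied to k this way. Start at k = 2, θ = 15.7: P(X<30.8) ≈ 0.584.
Too low — raise k to concentrate. Iterating converges to k ≈ 11.9.
Then θ = 15.7/(11.9−1) ≈ 1.45.

k ≈ 11.9, θ ≈ 1.45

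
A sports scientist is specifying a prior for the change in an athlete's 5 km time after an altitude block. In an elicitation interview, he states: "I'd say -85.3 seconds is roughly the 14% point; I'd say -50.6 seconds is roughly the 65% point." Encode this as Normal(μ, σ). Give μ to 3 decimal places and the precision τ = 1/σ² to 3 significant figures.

μ = -59.723, τ = 0.00178

For Normal(μ,σ), the p-quantile is μ + z_p·σ. Here z_{0.14} = -1.08, z_{0.65} = 0.3853.
So -85.3 = μ − 1.08σ and -50.6 = μ + 0.3853σ.
Subtracting: σ = (-50.6 − -85.3)/(0.3853 − (-1.08)) = 23.676.
Then μ = -85.3 − (-1.08)·23.676 = -59.723.
Precision τ = 1/σ² = 1/23.68² = 0.00178.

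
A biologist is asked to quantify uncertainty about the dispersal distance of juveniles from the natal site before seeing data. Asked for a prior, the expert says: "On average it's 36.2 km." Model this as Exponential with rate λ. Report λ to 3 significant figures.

Exponential mean = 1/λ, so λ = 1/36.2 = 0.0276.

λ ≈ 0.0276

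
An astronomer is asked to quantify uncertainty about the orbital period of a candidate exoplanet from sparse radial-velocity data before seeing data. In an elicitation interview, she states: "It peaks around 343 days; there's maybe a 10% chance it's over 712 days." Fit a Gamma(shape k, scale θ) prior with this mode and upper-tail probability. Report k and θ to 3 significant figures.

k ≈ 4.6, θ ≈ 95.3

Gamma(k,θ) with k>1 has mode (k−1)θ, so θ = 343/(k−1).
Need P(X < 712) = 0.9 with θ tied to k this way. Start at k = 2, θ = 343: P(X<712) ≈ 0.614.
Too low — raise k to concentrate. Iterating converges to k ≈ 4.6.
Then θ = 343/(4.6−1) ≈ 95.3.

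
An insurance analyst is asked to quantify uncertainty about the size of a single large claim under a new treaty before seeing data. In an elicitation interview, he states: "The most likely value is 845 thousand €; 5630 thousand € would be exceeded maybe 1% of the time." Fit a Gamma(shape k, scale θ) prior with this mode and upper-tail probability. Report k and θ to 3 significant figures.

Gamma(k,θ) with k>1 has mode (k−1)θ, so θ = 845/(k−1).
Need P(X < 5630) = 0.99 with θ tied to k this way. Start at k = 2, θ = 845: P(X<5630) ≈ 0.990.
Too high — lower k to spread out. Iterating converges to k ≈ 1.99.
Then θ = 845/(1.99−1) ≈ 849.

k ≈ 1.99, θ ≈ 849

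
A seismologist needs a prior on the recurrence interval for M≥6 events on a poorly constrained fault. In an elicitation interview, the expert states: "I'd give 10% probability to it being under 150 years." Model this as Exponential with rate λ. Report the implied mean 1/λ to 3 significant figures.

P(T < 150.0) = 1 − e^(−λ·150.0) = 0.1, so λ = −ln(1−0.1)/150.0 = −ln(0.9)/150.0 = 0.000702.
Mean = 1/λ = 1420 years.

mean ≈ 1420 years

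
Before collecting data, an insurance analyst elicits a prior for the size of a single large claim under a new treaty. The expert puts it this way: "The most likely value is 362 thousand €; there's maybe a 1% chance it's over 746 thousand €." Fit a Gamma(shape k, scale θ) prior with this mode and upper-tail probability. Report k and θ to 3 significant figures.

k ≈ 10.3, θ ≈ 38.8

Gamma(k,θ) with k>1 has mode (k−1)θ, so θ = 362/(k−1).
Need P(X < 746) = 0.99 with θ tied to k this way. Start at k = 2, θ = 362: P(X<746) ≈ 0.610.
Too low — raise k to concentrate. Iterating converges to k ≈ 10.3.
Then θ = 362/(10.3−1) ≈ 38.8.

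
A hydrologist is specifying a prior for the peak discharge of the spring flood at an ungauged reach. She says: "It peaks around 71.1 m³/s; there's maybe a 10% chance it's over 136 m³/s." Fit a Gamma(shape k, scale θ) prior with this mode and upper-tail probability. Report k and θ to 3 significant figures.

k ≈ 5.55, θ ≈ 15.6

Gamma(k,θ) with k>1 has mode (k−1)θ, so θ = 71.1/(k−1).
Need P(X < 136) = 0.9 with θ tied to k this way. Start at k = 2, θ = 71.1: P(X<136) ≈ 0.570.
Too low — raise k to concentrate. Iterating converges to k ≈ 5.55.
Then θ = 71.1/(5.55−1) ≈ 15.6.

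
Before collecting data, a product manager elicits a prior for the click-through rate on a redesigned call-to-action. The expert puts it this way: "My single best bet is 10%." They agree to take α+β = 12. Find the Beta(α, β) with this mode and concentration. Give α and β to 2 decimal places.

For α,β > 1 the Beta mode is (α−1)/(α+β−2). With α+β = 12, the mode is (α−1)/10.
Set (α−1)/10 = 0.1 → α = 1 + 0.1·10 = 2.00.
β = 12 − α = 10.00.

α = 2.00, β = 10.00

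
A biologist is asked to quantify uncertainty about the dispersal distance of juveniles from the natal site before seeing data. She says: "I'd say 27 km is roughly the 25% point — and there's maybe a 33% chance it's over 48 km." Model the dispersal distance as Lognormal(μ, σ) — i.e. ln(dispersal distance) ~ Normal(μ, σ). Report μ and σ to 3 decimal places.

μ ≈ 3.644, σ ≈ 0.516

If T ~ Lognormal(μ,σ) then ln T ~ Normal(μ,σ), so the p-quantile of ln T is μ + z_p·σ.
ln(27) = 3.296 and ln(48) = 3.871; z_{0.25} = -0.6745, z_{0.67} = 0.4399.
σ = (3.871 − 3.296)/(0.4399 − (-0.6745)) = 0.516.
μ = 3.296 − (-0.6745)·0.516 = 3.644.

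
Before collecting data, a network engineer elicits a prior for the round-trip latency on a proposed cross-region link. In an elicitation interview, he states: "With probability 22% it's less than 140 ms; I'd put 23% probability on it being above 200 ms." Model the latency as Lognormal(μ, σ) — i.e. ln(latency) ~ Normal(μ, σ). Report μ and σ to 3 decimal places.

If T ~ Lognormal(μ,σ) then ln T ~ Normal(μ,σ), so the p-quantile of ln T is μ + z_p·σ.
ln(140) = 4.942 and ln(200) = 5.298; z_{0.22} = -0.7722, z_{0.77} = 0.7388.
σ = (5.298 − 4.942)/(0.7388 − (-0.7722)) = 0.236.
μ = 4.942 − (-0.7722)·0.236 = 5.124.

μ ≈ 5.124, σ ≈ 0.236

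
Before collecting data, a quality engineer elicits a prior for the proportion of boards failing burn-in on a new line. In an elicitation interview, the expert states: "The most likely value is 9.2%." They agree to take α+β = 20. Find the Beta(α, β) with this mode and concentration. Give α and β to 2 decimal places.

For α,β > 1 the Beta mode is (α−1)/(α+β−2). With α+β = 20, the mode is (α−1)/18.
Set (α−1)/18 = 0.092 → α = 1 + 0.092·18 = 2.66.
β = 20 − α = 17.34.

α = 2.66, β = 17.34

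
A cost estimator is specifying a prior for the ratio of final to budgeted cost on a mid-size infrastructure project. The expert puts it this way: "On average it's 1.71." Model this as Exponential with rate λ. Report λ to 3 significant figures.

Exponential mean = 1/λ, so λ = 1/1.71 = 0.585.

λ ≈ 0.585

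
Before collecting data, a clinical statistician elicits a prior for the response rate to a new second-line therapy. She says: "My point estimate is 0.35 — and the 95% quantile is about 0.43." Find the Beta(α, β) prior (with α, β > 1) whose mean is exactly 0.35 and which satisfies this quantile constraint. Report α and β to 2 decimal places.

With mean 0.35 fixed, write α = 0.35s, β = 0.65s where s = α+β.
Need P(θ < 0.43) = 0.95 under Beta(0.35s, 0.65s). Normal approximation: (q−m)/√(m(1−m)/s) ≈ z_{0.95} = 1.64, so s ≈ 0.35·0.65·(1.64)²/(0.43−0.35)² = 96.2.
At s = 96.2: P(θ<0.43) ≈ 0.947. Adjusting to match 0.95 gives s ≈ 99.50.
So α = 0.35·99.50 ≈ 34.82, β = 0.65·99.50 ≈ 64.67.

α ≈ 34.82, β ≈ 64.67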